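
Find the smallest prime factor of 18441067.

18441067 is odd.
Digit sum 31, not divisible by 3.
Ends in 7: not divisible by 5.
7: 18441067 = 7·2634438 + 1
11: 18441067 = 11·1676460 + 7
13: 18441067 = 13·1418543 + 8
17: 18441067 = 17·1084768 + 11
19: 18441067 = 19·970582 + 9
23: 18441067 = 23·801785 + 12
29: 18441067 = 29·635898 + 25
31: 18441067 = 31·594873 + 4
37: 18441067 = 37·498407 + 8
41: 18441067 = 41·449782 + 5
43: 18441067 = 43·428862 + 1
47: 18441067 = 47·392363 + 6
53: 18441067 = 53·347944 + 35
59: 18441067 = 59·312560 + 27
61: 18441067 = 61·302312 + 35
67: 18441067 = 67·275239 + 54
71: 18441067 = 71·259733 + 24
73: 18441067 = 73·252617 + 26
79: 18441067 = 79·233431 + 18
83: 18441067 = 83·222181 + 44
89: 18441067 = 89·207203

89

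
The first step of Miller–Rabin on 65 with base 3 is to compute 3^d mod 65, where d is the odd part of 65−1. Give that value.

3

65 − 1 = 64 = 2^6 · 1, so d = 1.
3^1 ≡ 3 (mod 65)
1 = 1 in binary powers of 2.
So 3^1 ≡ 3 ≡ 3 (mod 65).
Squaring chain: 3 → 9 → 16 → 61 → 16 → 61; never reaches −1, so base 3 is a Miller–Rabin witness that 65 is composite.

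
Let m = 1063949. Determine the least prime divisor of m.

1063949 is odd.
Digit sum 32, not divisible by 3.
Ends in 9: not divisible by 5.
7: 1063949 = 7·151992 + 5
11: 1063949 = 11·96722 + 7
13: 1063949 = 13·81842 + 3
17: 1063949 = 17·62585 + 4
19: 1063949 = 19·55997 + 6
23: 1063949 = 23·46258 + 15
29: 1063949 = 29·36687 + 26
31: 1063949 = 31·34320 + 29
37: 1063949 = 37·28755 + 14
41: 1063949 = 41·25949 + 40
43: 1063949 = 43·24743

43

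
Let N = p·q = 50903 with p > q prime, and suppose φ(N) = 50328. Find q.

φ(n) = (p−1)(q−1) = n − (p+q) + 1, so p + q = 50903 − 50328 + 1 = 576.
p and q are the roots of t² − 576t + 50903 = 0.
Discriminant: 576² − 4·50903 = 331776 − 203612 = 128164; √128164 = 358.
q = (576 − 358)/2 = 109, p = (576 + 358)/2 = 467.
Check: 109 · 467 = 50903.

109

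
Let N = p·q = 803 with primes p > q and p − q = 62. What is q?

11

Since p = q + 62, we have 803 = q(q + 62), so q² + 62q − 803 = 0.
Discriminant: 62² + 4·803 = 3844 + 3212 = 7056; √7056 = 84.
q = (−62 + 84)/2 = 11, and p = q + 62 = 73.
Check: 11 · 73 = 803.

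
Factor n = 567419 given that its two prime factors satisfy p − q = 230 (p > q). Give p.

877

Since p = q + 230, we have 567419 = q(q + 230), so q² + 230q − 567419 = 0.
Discriminant: 230² + 4·567419 = 52900 + 2269676 = 2322576; √2322576 = 1524.
q = (−230 + 1524)/2 = 647, and p = q + 230 = 877.
Check: 647 · 877 = 567419.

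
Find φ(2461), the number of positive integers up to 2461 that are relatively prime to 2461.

Factor: 2461 = 23 · 107.
φ(2461) = (23−1) · (107−1) = 22 · 106 = 2332.

2332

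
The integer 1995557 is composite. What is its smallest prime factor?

59

1995557 is odd.
Digit sum 41, not divisible by 3.
Ends in 7: not divisible by 5.
7: 1995557 = 7·285079 + 4
11: 1995557 = 11·181414 + 3
13: 1995557 = 13·153504 + 5
17: 1995557 = 17·117385 + 12
19: 1995557 = 19·105029 + 6
23: 1995557 = 23·86763 + 8
29: 1995557 = 29·68812 + 9
31: 1995557 = 31·64372 + 25
37: 1995557 = 37·53933 + 36
41: 1995557 = 41·48672 + 5
43: 1995557 = 43·46408 + 13
47: 1995557 = 47·42458 + 31
53: 1995557 = 53·37652 + 1
59: 1995557 = 59·33823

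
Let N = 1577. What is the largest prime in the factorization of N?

83

1577 = 19 · 83
83 is prime.
So 1577 = 19 · 83; the largest prime factor is 83.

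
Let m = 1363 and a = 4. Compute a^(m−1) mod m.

836

4^1 ≡ 4 (mod 1363)
4^2 ≡ 4^2 = 16 ≡ 16 (mod 1363)
4^4 ≡ 16^2 = 256 ≡ 256 (mod 1363)
4^8 ≡ 256^2 = 65536 ≡ 112 (mod 1363)
4^16 ≡ 112^2 = 12544 ≡ 277 (mod 1363)
4^32 ≡ 277^2 = 76729 ≡ 401 (mod 1363)
4^64 ≡ 401^2 = 160801 ≡ 1330 (mod 1363)
4^128 ≡ 1330^2 = 1768900 ≡ 1089 (mod 1363)
4^256 ≡ 1089^2 = 1185921 ≡ 111 (mod 1363)
4^512 ≡ 111^2 = 12321 ≡ 54 (mod 1363)
4^1024 ≡ 54^2 = 2916 ≡ 190 (mod 1363)
1362 = 1024 + 256 + 64 + 16 + 2 in binary powers of 2.
So 4^1362 ≡ 190 · 111 · 1330 · 277 · 16 ≡ 836 (mod 1363).
Since 836 ≠ 1, base 4 is a Fermat witness: 1363 is composite.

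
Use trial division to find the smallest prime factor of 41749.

83

41749 is odd.
Digit sum 25, not divisible by 3.
Ends in 9: not divisible by 5.
7: 41749 = 7·5964 + 1
11: 41749 = 11·3795 + 4
13: 41749 = 13·3211 + 6
17: 41749 = 17·2455 + 14
19: 41749 = 19·2197 + 6
23: 41749 = 23·1815 + 4
29: 41749 = 29·1439 + 18
31: 41749 = 31·1346 + 23
37: 41749 = 37·1128 + 13
41: 41749 = 41·1018 + 11
43: 41749 = 43·970 + 39
47: 41749 = 47·888 + 13
53: 41749 = 53·787 + 38
59: 41749 = 59·707 + 36
61: 41749 = 61·684 + 25
67: 41749 = 67·623 + 8
71: 41749 = 71·588 + 1
73: 41749 = 73·571 + 66
79: 41749 = 79·528 + 37
83: 41749 = 83·503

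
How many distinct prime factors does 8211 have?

4

8211 = 3 · 2737
2737 = 7 · 391
391 = 17 · 23
8211 = 3 · 7 · 17 · 23, which has 4 distinct prime factors.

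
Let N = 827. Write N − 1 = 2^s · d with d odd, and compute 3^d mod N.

827 − 1 = 826 = 2^1 · 413, so d = 413.
3^1 ≡ 3 (mod 827)
3^2 ≡ 3^2 = 9 ≡ 9 (mod 827)
3^4 ≡ 9^2 = 81 ≡ 81 (mod 827)
3^8 ≡ 81^2 = 6561 ≡ 772 (mod 827)
3^16 ≡ 772^2 = 595984 ≡ 544 (mod 827)
3^32 ≡ 544^2 = 295936 ≡ 697 (mod 827)
3^64 ≡ 697^2 = 485809 ≡ 360 (mod 827)
3^128 ≡ 360^2 = 129600 ≡ 588 (mod 827)
3^256 ≡ 588^2 = 345744 ≡ 58 (mod 827)
413 = 256 + 128 + 16 + 8 + 4 + 1 in binary powers of 2.
So 3^413 ≡ 58 · 588 · 544 · 772 · 81 · 3 ≡ 1 (mod 827).
Since 3^d ≡ 1 (mod 827), base 3 does not prove 827 composite.

1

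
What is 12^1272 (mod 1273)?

12^1 ≡ 12 (mod 1273)
12^2 ≡ 12^2 = 144 ≡ 144 (mod 1273)
12^4 ≡ 144^2 = 20736 ≡ 368 (mod 1273)
12^8 ≡ 368^2 = 135424 ≡ 486 (mod 1273)
12^16 ≡ 486^2 = 236196 ≡ 691 (mod 1273)
12^32 ≡ 691^2 = 477481 ≡ 106 (mod 1273)
12^64 ≡ 106^2 = 11236 ≡ 1052 (mod 1273)
12^128 ≡ 1052^2 = 1106704 ≡ 467 (mod 1273)
12^256 ≡ 467^2 = 218089 ≡ 406 (mod 1273)
12^512 ≡ 406^2 = 164836 ≡ 619 (mod 1273)
12^1024 ≡ 619^2 = 383161 ≡ 1261 (mod 1273)
1272 = 1024 + 128 + 64 + 32 + 16 + 8 in binary powers of 2.
So 12^1272 ≡ 1261 · 467 · 1052 · 106 · 691 · 486 ≡ 210 (mod 1273).
Since 210 ≠ 1, base 12 is a Fermat witness: 1273 is composite.

210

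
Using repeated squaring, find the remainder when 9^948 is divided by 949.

1

9^1 ≡ 9 (mod 949)
9^2 ≡ 9^2 = 81 ≡ 81 (mod 949)
9^4 ≡ 81^2 = 6561 ≡ 867 (mod 949)
9^8 ≡ 867^2 = 751689 ≡ 81 (mod 949)
9^16 ≡ 81^2 = 6561 ≡ 867 (mod 949)
9^32 ≡ 867^2 = 751689 ≡ 81 (mod 949)
9^64 ≡ 81^2 = 6561 ≡ 867 (mod 949)
9^128 ≡ 867^2 = 751689 ≡ 81 (mod 949)
9^256 ≡ 81^2 = 6561 ≡ 867 (mod 949)
9^512 ≡ 867^2 = 751689 ≡ 81 (mod 949)
948 = 512 + 256 + 128 + 32 + 16 + 4 in binary powers of 2.
So 9^948 ≡ 81 · 867 · 81 · 81 · 867 · 867 ≡ 1 (mod 949).
Since the result is 1, base 9 gives no evidence that 949 is composite.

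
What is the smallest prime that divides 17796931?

71

17796931 is odd.
Digit sum 43, not divisible by 3.
Ends in 1: not divisible by 5.
7: 17796931 = 7·2542418 + 5
11: 17796931 = 11·1617902 + 9
13: 17796931 = 13·1368994 + 9
17: 17796931 = 17·1046878 + 5
19: 17796931 = 19·936680 + 11
23: 17796931 = 23·773779 + 14
29: 17796931 = 29·613687 + 8
31: 17796931 = 31·574094 + 17
37: 17796931 = 37·480998 + 5
41: 17796931 = 41·434071 + 20
43: 17796931 = 43·413882 + 5
47: 17796931 = 47·378658 + 5
53: 17796931 = 53·335791 + 8
59: 17796931 = 59·301642 + 53
61: 17796931 = 61·291752 + 59
67: 17796931 = 67·265625 + 56
71: 17796931 = 71·250661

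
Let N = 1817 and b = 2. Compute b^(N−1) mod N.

1221

2^1 ≡ 2 (mod 1817)
2^2 ≡ 2^2 = 4 ≡ 4 (mod 1817)
2^4 ≡ 4^2 = 16 ≡ 16 (mod 1817)
2^8 ≡ 16^2 = 256 ≡ 256 (mod 1817)
2^16 ≡ 256^2 = 65536 ≡ 124 (mod 1817)
2^32 ≡ 124^2 = 15376 ≡ 840 (mod 1817)
2^64 ≡ 840^2 = 705600 ≡ 604 (mod 1817)
2^128 ≡ 604^2 = 364816 ≡ 1416 (mod 1817)
2^256 ≡ 1416^2 = 2005056 ≡ 905 (mod 1817)
2^512 ≡ 905^2 = 819025 ≡ 1375 (mod 1817)
2^1024 ≡ 1375^2 = 1890625 ≡ 945 (mod 1817)
1816 = 1024 + 512 + 256 + 16 + 8 in binary powers of 2.
So 2^1816 ≡ 945 · 1375 · 905 · 124 · 256 ≡ 1221 (mod 1817).
Since 1221 ≠ 1, base 2 is a Fermat witness: 1817 is composite.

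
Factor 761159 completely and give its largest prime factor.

97

761159 = 7 · 108737
108737 = 19 · 5723
5723 = 59 · 97
97 is prime.
So 761159 = 7 · 19 · 59 · 97; the largest prime factor is 97.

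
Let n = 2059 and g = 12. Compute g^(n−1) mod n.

1971

12^1 ≡ 12 (mod 2059)
12^2 ≡ 12^2 = 144 ≡ 144 (mod 2059)
12^4 ≡ 144^2 = 20736 ≡ 146 (mod 2059)
12^8 ≡ 146^2 = 21316 ≡ 726 (mod 2059)
12^16 ≡ 726^2 = 527076 ≡ 2031 (mod 2059)
12^32 ≡ 2031^2 = 4124961 ≡ 784 (mod 2059)
12^64 ≡ 784^2 = 614656 ≡ 1074 (mod 2059)
12^128 ≡ 1074^2 = 1153476 ≡ 436 (mod 2059)
12^256 ≡ 436^2 = 190096 ≡ 668 (mod 2059)
12^512 ≡ 668^2 = 446224 ≡ 1480 (mod 2059)
12^1024 ≡ 1480^2 = 2190400 ≡ 1683 (mod 2059)
12^2048 ≡ 1683^2 = 2832489 ≡ 1364 (mod 2059)
2058 = 2048 + 8 + 2 in binary powers of 2.
So 12^2058 ≡ 1364 · 726 · 144 ≡ 1971 (mod 2059).
Since 1971 ≠ 1, base 12 is a Fermat witness: 2059 is composite.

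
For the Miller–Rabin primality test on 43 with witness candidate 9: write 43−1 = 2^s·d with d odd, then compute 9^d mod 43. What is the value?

43 − 1 = 42 = 2^1 · 21, so d = 21.
9^1 ≡ 9 (mod 43)
9^2 ≡ 9^2 = 81 ≡ 38 (mod 43)
9^4 ≡ 38^2 = 1444 ≡ 25 (mod 43)
9^8 ≡ 25^2 = 625 ≡ 23 (mod 43)
9^16 ≡ 23^2 = 529 ≡ 13 (mod 43)
21 = 16 + 4 + 1 in binary powers of 2.
So 9^21 ≡ 13 · 25 · 9 ≡ 1 (mod 43).
Since 9^d ≡ 1 (mod 43), base 9 does not prove 43 composite.

1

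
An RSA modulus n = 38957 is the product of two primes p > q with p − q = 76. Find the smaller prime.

163

Since p = q + 76, we have 38957 = q(q + 76), so q² + 76q − 38957 = 0.
Discriminant: 76² + 4·38957 = 5776 + 155828 = 161604; √161604 = 402.
q = (−76 + 402)/2 = 163, and p = q + 76 = 239.
Check: 163 · 239 = 38957.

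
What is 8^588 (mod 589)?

8^1 ≡ 8 (mod 589)
8^2 ≡ 8^2 = 64 ≡ 64 (mod 589)
8^4 ≡ 64^2 = 4096 ≡ 562 (mod 589)
8^8 ≡ 562^2 = 315844 ≡ 140 (mod 589)
8^16 ≡ 140^2 = 19600 ≡ 163 (mod 589)
8^32 ≡ 163^2 = 26569 ≡ 64 (mod 589)
8^64 ≡ 64^2 = 4096 ≡ 562 (mod 589)
8^128 ≡ 562^2 = 315844 ≡ 140 (mod 589)
8^256 ≡ 140^2 = 19600 ≡ 163 (mod 589)
8^512 ≡ 163^2 = 26569 ≡ 64 (mod 589)
588 = 512 + 64 + 8 + 4 in binary powers of 2.
So 8^588 ≡ 64 · 562 · 140 · 562 ≡ 419 (mod 589).
Since 419 ≠ 1, base 8 is a Fermat witness: 589 is composite.

419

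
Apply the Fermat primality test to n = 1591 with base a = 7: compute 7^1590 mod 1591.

1506

7^1 ≡ 7 (mod 1591)
7^2 ≡ 7^2 = 49 ≡ 49 (mod 1591)
7^4 ≡ 49^2 = 2401 ≡ 810 (mod 1591)
7^8 ≡ 810^2 = 656100 ≡ 608 (mod 1591)
7^16 ≡ 608^2 = 369664 ≡ 552 (mod 1591)
7^32 ≡ 552^2 = 304704 ≡ 823 (mod 1591)
7^64 ≡ 823^2 = 677329 ≡ 1154 (mod 1591)
7^128 ≡ 1154^2 = 1331716 ≡ 49 (mod 1591)
7^256 ≡ 49^2 = 2401 ≡ 810 (mod 1591)
7^512 ≡ 810^2 = 656100 ≡ 608 (mod 1591)
7^1024 ≡ 608^2 = 369664 ≡ 552 (mod 1591)
1590 = 1024 + 512 + 32 + 16 + 4 + 2 in binary powers of 2.
So 7^1590 ≡ 552 · 608 · 823 · 552 · 810 · 49 ≡ 1506 (mod 1591).
Since 1506 ≠ 1, base 7 is a Fermat witness: 1591 is composite.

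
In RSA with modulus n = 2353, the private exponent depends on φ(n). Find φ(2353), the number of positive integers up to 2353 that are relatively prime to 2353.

2160

Factor: 2353 = 13 · 181.
φ(2353) = (13−1) · (181−1) = 12 · 180 = 2160.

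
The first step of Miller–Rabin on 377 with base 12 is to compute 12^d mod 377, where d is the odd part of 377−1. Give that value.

220

377 − 1 = 376 = 2^3 · 47, so d = 47.
12^1 ≡ 12 (mod 377)
12^2 ≡ 12^2 = 144 ≡ 144 (mod 377)
12^4 ≡ 144^2 = 20736 ≡ 1 (mod 377)
12^8 ≡ 1^2 = 1 ≡ 1 (mod 377)
12^16 ≡ 1^2 = 1 ≡ 1 (mod 377)
12^32 ≡ 1^2 = 1 ≡ 1 (mod 377)
47 = 32 + 8 + 4 + 2 + 1 in binary powers of 2.
So 12^47 ≡ 1 · 1 · 1 · 144 · 12 ≡ 220 (mod 377).
Squaring chain: 220 → 144 → 1; never reaches −1, so base 12 is a Miller–Rabin witness that 377 is composite.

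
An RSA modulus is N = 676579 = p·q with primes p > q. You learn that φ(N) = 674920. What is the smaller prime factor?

719

φ(n) = (p−1)(q−1) = n − (p+q) + 1, so p + q = 676579 − 674920 + 1 = 1660.
p and q are the roots of t² − 1660t + 676579 = 0.
Discriminant: 1660² − 4·676579 = 2755600 − 2706316 = 49284; √49284 = 222.
q = (1660 − 222)/2 = 719, p = (1660 + 222)/2 = 941.
Check: 719 · 941 = 676579.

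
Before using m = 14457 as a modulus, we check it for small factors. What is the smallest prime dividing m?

14457 is odd.
Digit sum 21, divisible by 3.

3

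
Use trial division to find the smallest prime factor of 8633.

89

8633 is odd.
Digit sum 20, not divisible by 3.
Ends in 3: not divisible by 5.
7: 8633 = 7·1233 + 2
11: 8633 = 11·784 + 9
13: 8633 = 13·664 + 1
17: 8633 = 17·507 + 14
19: 8633 = 19·454 + 7
23: 8633 = 23·375 + 8
29: 8633 = 29·297 + 20
31: 8633 = 31·278 + 15
37: 8633 = 37·233 + 12
41: 8633 = 41·210 + 23
43: 8633 = 43·200 + 33
47: 8633 = 47·183 + 32
53: 8633 = 53·162 + 47
59: 8633 = 59·146 + 19
61: 8633 = 61·141 + 32
67: 8633 = 67·128 + 57
71: 8633 = 71·121 + 42
73: 8633 = 73·118 + 19
79: 8633 = 79·109 + 22
83: 8633 = 83·104 + 1
89: 8633 = 89·97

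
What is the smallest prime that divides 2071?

19

2071 is odd.
Digit sum 10, not divisible by 3.
Ends in 1: not divisible by 5.
7: 2071 = 7·295 + 6
11: 2071 = 11·188 + 3
13: 2071 = 13·159 + 4
17: 2071 = 17·121 + 14
19: 2071 = 19·109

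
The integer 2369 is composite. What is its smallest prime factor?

23

2369 is odd.
Digit sum 20, not divisible by 3.
Ends in 9: not divisible by 5.
7: 2369 = 7·338 + 3
11: 2369 = 11·215 + 4
13: 2369 = 13·182 + 3
17: 2369 = 17·139 + 6
19: 2369 = 19·124 + 13
23: 2369 = 23·103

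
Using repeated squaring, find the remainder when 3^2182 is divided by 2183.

3^1 ≡ 3 (mod 2183)
3^2 ≡ 3^2 = 9 ≡ 9 (mod 2183)
3^4 ≡ 9^2 = 81 ≡ 81 (mod 2183)
3^8 ≡ 81^2 = 6561 ≡ 12 (mod 2183)
3^16 ≡ 12^2 = 144 ≡ 144 (mod 2183)
3^32 ≡ 144^2 = 20736 ≡ 1089 (mod 2183)
3^64 ≡ 1089^2 = 1185921 ≡ 552 (mod 2183)
3^128 ≡ 552^2 = 304704 ≡ 1267 (mod 2183)
3^256 ≡ 1267^2 = 1605289 ≡ 784 (mod 2183)
3^512 ≡ 784^2 = 614656 ≡ 1233 (mod 2183)
3^1024 ≡ 1233^2 = 1520289 ≡ 921 (mod 2183)
3^2048 ≡ 921^2 = 848241 ≡ 1237 (mod 2183)
2182 = 2048 + 128 + 4 + 2 in binary powers of 2.
So 3^2182 ≡ 1237 · 1267 · 81 · 9 ≡ 1302 (mod 2183).
Since 1302 ≠ 1, base 3 is a Fermat witness: 2183 is composite.

1302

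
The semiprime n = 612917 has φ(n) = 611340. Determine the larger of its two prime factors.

887

φ(n) = (p−1)(q−1) = n − (p+q) + 1, so p + q = 612917 − 611340 + 1 = 1578.
p and q are the roots of t² − 1578t + 612917 = 0.
Discriminant: 1578² − 4·612917 = 2490084 − 2451668 = 38416; √38416 = 196.
q = (1578 − 196)/2 = 691, p = (1578 + 196)/2 = 887.
Check: 691 · 887 = 612917.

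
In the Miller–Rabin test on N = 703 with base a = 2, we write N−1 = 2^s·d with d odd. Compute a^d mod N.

703 − 1 = 702 = 2^1 · 351, so d = 351.
2^1 ≡ 2 (mod 703)
2^2 ≡ 2^2 = 4 ≡ 4 (mod 703)
2^4 ≡ 4^2 = 16 ≡ 16 (mod 703)
2^8 ≡ 16^2 = 256 ≡ 256 (mod 703)
2^16 ≡ 256^2 = 65536 ≡ 157 (mod 703)
2^32 ≡ 157^2 = 24649 ≡ 44 (mod 703)
2^64 ≡ 44^2 = 1936 ≡ 530 (mod 703)
2^128 ≡ 530^2 = 280900 ≡ 403 (mod 703)
2^256 ≡ 403^2 = 162409 ≡ 16 (mod 703)
351 = 256 + 64 + 16 + 8 + 4 + 2 + 1 in binary powers of 2.
So 2^351 ≡ 16 · 530 · 157 · 256 · 16 · 4 · 2 ≡ 265 (mod 703).
Squaring chain: 265; never reaches −1, so base 2 is a Miller–Rabin witness that 703 is composite.

265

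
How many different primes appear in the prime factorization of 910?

4

910 = 2 · 455
455 = 5 · 91
91 = 7 · 13
910 = 2 · 5 · 7 · 13, which has 4 distinct prime factors.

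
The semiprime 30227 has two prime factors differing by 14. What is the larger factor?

181

Since p = q + 14, we have 30227 = q(q + 14), so q² + 14q − 30227 = 0.
Discriminant: 14² + 4·30227 = 196 + 120908 = 121104; √121104 = 348.
q = (−14 + 348)/2 = 167, and p = q + 14 = 181.
Check: 167 · 181 = 30227.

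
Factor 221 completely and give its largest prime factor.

221 = 13 · 17
17 is prime.
So 221 = 13 · 17; the largest prime factor is 17.

17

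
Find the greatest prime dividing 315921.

315921 = 3 · 105307
105307 = 31 · 3397
3397 = 43 · 79
79 is prime.
So 315921 = 3 · 31 · 43 · 79; the largest prime factor is 79.

79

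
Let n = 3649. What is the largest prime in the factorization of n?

3649 = 41 · 89
89 is prime.
So 3649 = 41 · 89; the largest prime factor is 89.

89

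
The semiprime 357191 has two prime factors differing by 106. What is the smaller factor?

547

Since p = q + 106, we have 357191 = q(q + 106), so q² + 106q − 357191 = 0.
Discriminant: 106² + 4·357191 = 11236 + 1428764 = 1440000; √1440000 = 1200.
q = (−106 + 1200)/2 = 547, and p = q + 106 = 653.
Check: 547 · 653 = 357191.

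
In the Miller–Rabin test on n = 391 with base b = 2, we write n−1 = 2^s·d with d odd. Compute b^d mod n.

391 − 1 = 390 = 2^1 · 195, so d = 195.
2^1 ≡ 2 (mod 391)
2^2 ≡ 2^2 = 4 ≡ 4 (mod 391)
2^4 ≡ 4^2 = 16 ≡ 16 (mod 391)
2^8 ≡ 16^2 = 256 ≡ 256 (mod 391)
2^16 ≡ 256^2 = 65536 ≡ 239 (mod 391)
2^32 ≡ 239^2 = 57121 ≡ 35 (mod 391)
2^64 ≡ 35^2 = 1225 ≡ 52 (mod 391)
2^128 ≡ 52^2 = 2704 ≡ 358 (mod 391)
195 = 128 + 64 + 2 + 1 in binary powers of 2.
So 2^195 ≡ 358 · 52 · 4 · 2 ≡ 348 (mod 391).
Squaring chain: 348; never reaches −1, so base 2 is a Miller–Rabin witness that 391 is composite.

348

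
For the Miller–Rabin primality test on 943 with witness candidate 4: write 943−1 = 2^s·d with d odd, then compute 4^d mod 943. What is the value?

496

943 − 1 = 942 = 2^1 · 471, so d = 471.
4^1 ≡ 4 (mod 943)
4^2 ≡ 4^2 = 16 ≡ 16 (mod 943)
4^4 ≡ 16^2 = 256 ≡ 256 (mod 943)
4^8 ≡ 256^2 = 65536 ≡ 469 (mod 943)
4^16 ≡ 469^2 = 219961 ≡ 242 (mod 943)
4^32 ≡ 242^2 = 58564 ≡ 98 (mod 943)
4^64 ≡ 98^2 = 9604 ≡ 174 (mod 943)
4^128 ≡ 174^2 = 30276 ≡ 100 (mod 943)
4^256 ≡ 100^2 = 10000 ≡ 570 (mod 943)
471 = 256 + 128 + 64 + 16 + 4 + 2 + 1 in binary powers of 2.
So 4^471 ≡ 570 · 100 · 174 · 242 · 256 · 16 · 4 ≡ 496 (mod 943).
Squaring chain: 496; never reaches −1, so base 4 is a Miller–Rabin witness that 943 is composite.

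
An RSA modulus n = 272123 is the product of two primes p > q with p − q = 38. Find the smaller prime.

Since p = q + 38, we have 272123 = q(q + 38), so q² + 38q − 272123 = 0.
Discriminant: 38² + 4·272123 = 1444 + 1088492 = 1089936; √1089936 = 1044.
q = (−38 + 1044)/2 = 503, and p = q + 38 = 541.
Check: 503 · 541 = 272123.

503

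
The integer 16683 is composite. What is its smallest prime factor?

3

16683 is odd.
Digit sum 24, divisible by 3.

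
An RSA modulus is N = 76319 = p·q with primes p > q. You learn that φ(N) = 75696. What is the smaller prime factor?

167

φ(n) = (p−1)(q−1) = n − (p+q) + 1, so p + q = 76319 − 75696 + 1 = 624.
p and q are the roots of t² − 624t + 76319 = 0.
Discriminant: 624² − 4·76319 = 389376 − 305276 = 84100; √84100 = 290.
q = (624 − 290)/2 = 167, p = (624 + 290)/2 = 457.
Check: 167 · 457 = 76319.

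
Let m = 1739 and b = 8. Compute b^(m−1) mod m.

8^1 ≡ 8 (mod 1739)
8^2 ≡ 8^2 = 64 ≡ 64 (mod 1739)
8^4 ≡ 64^2 = 4096 ≡ 618 (mod 1739)
8^8 ≡ 618^2 = 381924 ≡ 1083 (mod 1739)
8^16 ≡ 1083^2 = 1172889 ≡ 803 (mod 1739)
8^32 ≡ 803^2 = 644809 ≡ 1379 (mod 1739)
8^64 ≡ 1379^2 = 1901641 ≡ 914 (mod 1739)
8^128 ≡ 914^2 = 835396 ≡ 676 (mod 1739)
8^256 ≡ 676^2 = 456976 ≡ 1358 (mod 1739)
8^512 ≡ 1358^2 = 1844164 ≡ 824 (mod 1739)
8^1024 ≡ 824^2 = 678976 ≡ 766 (mod 1739)
1738 = 1024 + 512 + 128 + 64 + 8 + 2 in binary powers of 2.
So 8^1738 ≡ 766 · 824 · 676 · 914 · 1083 · 64 ≡ 159 (mod 1739).
Since 159 ≠ 1, base 8 is a Fermat witness: 1739 is composite.

159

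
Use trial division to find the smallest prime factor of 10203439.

10203439 is odd.
Digit sum 22, not divisible by 3.
Ends in 9: not divisible by 5.
7: 10203439 = 7·1457634 + 1
11: 10203439 = 11·927585 + 4
13: 10203439 = 13·784879 + 12
17: 10203439 = 17·600202 + 5
19: 10203439 = 19·537023 + 2
23: 10203439 = 23·443627 + 18
29: 10203439 = 29·351842 + 21
31: 10203439 = 31·329143 + 6
37: 10203439 = 37·275768 + 23
41: 10203439 = 41·248864 + 15
43: 10203439 = 43·237289 + 12
47: 10203439 = 47·217094 + 21
53: 10203439 = 53·192517 + 38
59: 10203439 = 59·172939 + 38
61: 10203439 = 61·167269 + 30
67: 10203439 = 67·152290 + 9
71: 10203439 = 71·143710 + 29
73: 10203439 = 73·139773 + 10
79: 10203439 = 79·129157 + 36
83: 10203439 = 83·122933

83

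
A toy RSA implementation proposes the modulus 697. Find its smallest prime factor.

697 is odd.
Digit sum 22, not divisible by 3.
Ends in 7: not divisible by 5.
7: 697 = 7·99 + 4
11: 697 = 11·63 + 4
13: 697 = 13·53 + 8
17: 697 = 17·41

17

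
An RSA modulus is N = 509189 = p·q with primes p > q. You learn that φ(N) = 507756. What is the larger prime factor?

φ(n) = (p−1)(q−1) = n − (p+q) + 1, so p + q = 509189 − 507756 + 1 = 1434.
p and q are the roots of t² − 1434t + 509189 = 0.
Discriminant: 1434² − 4·509189 = 2056356 − 2036756 = 19600; √19600 = 140.
q = (1434 − 140)/2 = 647, p = (1434 + 140)/2 = 787.
Check: 647 · 787 = 509189.

787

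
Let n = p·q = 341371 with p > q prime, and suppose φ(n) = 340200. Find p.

631

φ(n) = (p−1)(q−1) = n − (p+q) + 1, so p + q = 341371 − 340200 + 1 = 1172.
p and q are the roots of t² − 1172t + 341371 = 0.
Discriminant: 1172² − 4·341371 = 1373584 − 1365484 = 8100; √8100 = 90.
q = (1172 − 90)/2 = 541, p = (1172 + 90)/2 = 631.
Check: 541 · 631 = 341371.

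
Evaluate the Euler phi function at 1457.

Factor: 1457 = 31 · 47.
φ(1457) = (31−1) · (47−1) = 30 · 46 = 1380.

1380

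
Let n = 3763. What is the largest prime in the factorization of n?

71

3763 = 53 · 71
71 is prime.
So 3763 = 53 · 71; the largest prime factor is 71.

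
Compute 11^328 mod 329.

319

11^1 ≡ 11 (mod 329)
11^2 ≡ 11^2 = 121 ≡ 121 (mod 329)
11^4 ≡ 121^2 = 14641 ≡ 165 (mod 329)
11^8 ≡ 165^2 = 27225 ≡ 247 (mod 329)
11^16 ≡ 247^2 = 61009 ≡ 144 (mod 329)
11^32 ≡ 144^2 = 20736 ≡ 9 (mod 329)
11^64 ≡ 9^2 = 81 ≡ 81 (mod 329)
11^128 ≡ 81^2 = 6561 ≡ 310 (mod 329)
11^256 ≡ 310^2 = 96100 ≡ 32 (mod 329)
328 = 256 + 64 + 8 in binary powers of 2.
So 11^328 ≡ 32 · 81 · 247 ≡ 319 (mod 329).
Since 319 ≠ 1, base 11 is a Fermat witness: 329 is composite.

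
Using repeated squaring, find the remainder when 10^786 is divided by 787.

1

10^1 ≡ 10 (mod 787)
10^2 ≡ 10^2 = 100 ≡ 100 (mod 787)
10^4 ≡ 100^2 = 10000 ≡ 556 (mod 787)
10^8 ≡ 556^2 = 309136 ≡ 632 (mod 787)
10^16 ≡ 632^2 = 399424 ≡ 415 (mod 787)
10^32 ≡ 415^2 = 172225 ≡ 659 (mod 787)
10^64 ≡ 659^2 = 434281 ≡ 644 (mod 787)
10^128 ≡ 644^2 = 414736 ≡ 774 (mod 787)
10^256 ≡ 774^2 = 599076 ≡ 169 (mod 787)
10^512 ≡ 169^2 = 28561 ≡ 229 (mod 787)
786 = 512 + 256 + 16 + 2 in binary powers of 2.
So 10^786 ≡ 229 · 169 · 415 · 100 ≡ 1 (mod 787).
Since the result is 1, base 10 gives no evidence that 787 is composite.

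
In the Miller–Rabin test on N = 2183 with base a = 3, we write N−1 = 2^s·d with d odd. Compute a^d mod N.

2183 − 1 = 2182 = 2^1 · 1091, so d = 1091.
3^1 ≡ 3 (mod 2183)
3^2 ≡ 3^2 = 9 ≡ 9 (mod 2183)
3^4 ≡ 9^2 = 81 ≡ 81 (mod 2183)
3^8 ≡ 81^2 = 6561 ≡ 12 (mod 2183)
3^16 ≡ 12^2 = 144 ≡ 144 (mod 2183)
3^32 ≡ 144^2 = 20736 ≡ 1089 (mod 2183)
3^64 ≡ 1089^2 = 1185921 ≡ 552 (mod 2183)
3^128 ≡ 552^2 = 304704 ≡ 1267 (mod 2183)
3^256 ≡ 1267^2 = 1605289 ≡ 784 (mod 2183)
3^512 ≡ 784^2 = 614656 ≡ 1233 (mod 2183)
3^1024 ≡ 1233^2 = 1520289 ≡ 921 (mod 2183)
1091 = 1024 + 64 + 2 + 1 in binary powers of 2.
So 3^1091 ≡ 921 · 552 · 9 · 3 ≡ 2063 (mod 2183).
Squaring chain: 2063; never reaches −1, so base 3 is a Miller–Rabin witness that 2183 is composite.

2063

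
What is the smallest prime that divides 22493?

83

22493 is odd.
Digit sum 20, not divisible by 3.
Ends in 3: not divisible by 5.
7: 22493 = 7·3213 + 2
11: 22493 = 11·2044 + 9
13: 22493 = 13·1730 + 3
17: 22493 = 17·1323 + 2
19: 22493 = 19·1183 + 16
23: 22493 = 23·977 + 22
29: 22493 = 29·775 + 18
31: 22493 = 31·725 + 18
37: 22493 = 37·607 + 34
41: 22493 = 41·548 + 25
43: 22493 = 43·523 + 4
47: 22493 = 47·478 + 27
53: 22493 = 53·424 + 21
59: 22493 = 59·381 + 14
61: 22493 = 61·368 + 45
67: 22493 = 67·335 + 48
71: 22493 = 71·316 + 57
73: 22493 = 73·308 + 9
79: 22493 = 79·284 + 57
83: 22493 = 83·271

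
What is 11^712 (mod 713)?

514

11^1 ≡ 11 (mod 713)
11^2 ≡ 11^2 = 121 ≡ 121 (mod 713)
11^4 ≡ 121^2 = 14641 ≡ 381 (mod 713)
11^8 ≡ 381^2 = 145161 ≡ 422 (mod 713)
11^16 ≡ 422^2 = 178084 ≡ 547 (mod 713)
11^32 ≡ 547^2 = 299209 ≡ 462 (mod 713)
11^64 ≡ 462^2 = 213444 ≡ 257 (mod 713)
11^128 ≡ 257^2 = 66049 ≡ 453 (mod 713)
11^256 ≡ 453^2 = 205209 ≡ 578 (mod 713)
11^512 ≡ 578^2 = 334084 ≡ 400 (mod 713)
712 = 512 + 128 + 64 + 8 in binary powers of 2.
So 11^712 ≡ 400 · 453 · 257 · 422 ≡ 514 (mod 713).
Since 514 ≠ 1, base 11 is a Fermat witness: 713 is composite.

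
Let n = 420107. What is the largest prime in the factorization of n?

420107 = 61 · 6887
6887 = 71 · 97
97 is prime.
So 420107 = 61 · 71 · 97; the largest prime factor is 97.

97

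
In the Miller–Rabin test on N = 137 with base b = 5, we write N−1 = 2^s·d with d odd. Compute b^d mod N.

96

137 − 1 = 136 = 2^3 · 17, so d = 17.
5^1 ≡ 5 (mod 137)
5^2 ≡ 5^2 = 25 ≡ 25 (mod 137)
5^4 ≡ 25^2 = 625 ≡ 77 (mod 137)
5^8 ≡ 77^2 = 5929 ≡ 38 (mod 137)
5^16 ≡ 38^2 = 1444 ≡ 74 (mod 137)
17 = 16 + 1 in binary powers of 2.
So 5^17 ≡ 74 · 5 ≡ 96 (mod 137).
Squaring chain: 96 → 37 → 136; reaches −1, so base 5 does not prove 137 composite.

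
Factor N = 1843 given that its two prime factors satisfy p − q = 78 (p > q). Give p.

97

Since p = q + 78, we have 1843 = q(q + 78), so q² + 78q − 1843 = 0.
Discriminant: 78² + 4·1843 = 6084 + 7372 = 13456; √13456 = 116.
q = (−78 + 116)/2 = 19, and p = q + 78 = 97.
Check: 19 · 97 = 1843.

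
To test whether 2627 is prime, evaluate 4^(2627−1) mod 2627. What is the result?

4^1 ≡ 4 (mod 2627)
4^2 ≡ 4^2 = 16 ≡ 16 (mod 2627)
4^4 ≡ 16^2 = 256 ≡ 256 (mod 2627)
4^8 ≡ 256^2 = 65536 ≡ 2488 (mod 2627)
4^16 ≡ 2488^2 = 6190144 ≡ 932 (mod 2627)
4^32 ≡ 932^2 = 868624 ≡ 1714 (mod 2627)
4^64 ≡ 1714^2 = 2937796 ≡ 810 (mod 2627)
4^128 ≡ 810^2 = 656100 ≡ 1977 (mod 2627)
4^256 ≡ 1977^2 = 3908529 ≡ 2180 (mod 2627)
4^512 ≡ 2180^2 = 4752400 ≡ 157 (mod 2627)
4^1024 ≡ 157^2 = 24649 ≡ 1006 (mod 2627)
4^2048 ≡ 1006^2 = 1012036 ≡ 641 (mod 2627)
2626 = 2048 + 512 + 64 + 2 in binary powers of 2.
So 4^2626 ≡ 641 · 157 · 810 · 16 ≡ 2560 (mod 2627).
Since 2560 ≠ 1, base 4 is a Fermat witness: 2627 is composite.

2560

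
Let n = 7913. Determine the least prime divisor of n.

41

7913 is odd.
Digit sum 20, not divisible by 3.
Ends in 3: not divisible by 5.
7: 7913 = 7·1130 + 3
11: 7913 = 11·719 + 4
13: 7913 = 13·608 + 9
17: 7913 = 17·465 + 8
19: 7913 = 19·416 + 9
23: 7913 = 23·344 + 1
29: 7913 = 29·272 + 25
31: 7913 = 31·255 + 8
37: 7913 = 37·213 + 32
41: 7913 = 41·193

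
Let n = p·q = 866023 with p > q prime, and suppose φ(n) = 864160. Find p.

φ(n) = (p−1)(q−1) = n − (p+q) + 1, so p + q = 866023 − 864160 + 1 = 1864.
p and q are the roots of t² − 1864t + 866023 = 0.
Discriminant: 1864² − 4·866023 = 3474496 − 3464092 = 10404; √10404 = 102.
q = (1864 − 102)/2 = 881, p = (1864 + 102)/2 = 983.
Check: 881 · 983 = 866023.

983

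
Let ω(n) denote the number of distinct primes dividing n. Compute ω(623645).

623645 = 5 · 124729
124729 = 11 · 11339
11339 = 17 · 667
667 = 23 · 29
623645 = 5 · 11 · 17 · 23 · 29, which has 5 distinct prime factors.

5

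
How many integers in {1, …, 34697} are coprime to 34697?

Factor: 34697 = 13 · 17 · 157.
φ(34697) = (13−1) · (17−1) · (157−1) = 12 · 16 · 156 = 29952.

29952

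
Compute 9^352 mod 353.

9^1 ≡ 9 (mod 353)
9^2 ≡ 9^2 = 81 ≡ 81 (mod 353)
9^4 ≡ 81^2 = 6561 ≡ 207 (mod 353)
9^8 ≡ 207^2 = 42849 ≡ 136 (mod 353)
9^16 ≡ 136^2 = 18496 ≡ 140 (mod 353)
9^32 ≡ 140^2 = 19600 ≡ 185 (mod 353)
9^64 ≡ 185^2 = 34225 ≡ 337 (mod 353)
9^128 ≡ 337^2 = 113569 ≡ 256 (mod 353)
9^256 ≡ 256^2 = 65536 ≡ 231 (mod 353)
352 = 256 + 64 + 32 in binary powers of 2.
So 9^352 ≡ 231 · 337 · 185 ≡ 1 (mod 353).
Since the result is 1, base 9 gives no evidence that 353 is composite.

1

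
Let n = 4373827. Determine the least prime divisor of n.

67

4373827 is odd.
Digit sum 34, not divisible by 3.
Ends in 7: not divisible by 5.
7: 4373827 = 7·624832 + 3
11: 4373827 = 11·397620 + 7
13: 4373827 = 13·336448 + 3
17: 4373827 = 17·257283 + 16
19: 4373827 = 19·230201 + 8
23: 4373827 = 23·190166 + 9
29: 4373827 = 29·150821 + 18
31: 4373827 = 31·141091 + 6
37: 4373827 = 37·118211 + 20
41: 4373827 = 41·106678 + 29
43: 4373827 = 43·101716 + 39
47: 4373827 = 47·93060 + 7
53: 4373827 = 53·82525 + 2
59: 4373827 = 59·74132 + 39
61: 4373827 = 61·71702 + 5
67: 4373827 = 67·65281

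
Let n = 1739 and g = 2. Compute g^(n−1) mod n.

1283

2^1 ≡ 2 (mod 1739)
2^2 ≡ 2^2 = 4 ≡ 4 (mod 1739)
2^4 ≡ 4^2 = 16 ≡ 16 (mod 1739)
2^8 ≡ 16^2 = 256 ≡ 256 (mod 1739)
2^16 ≡ 256^2 = 65536 ≡ 1193 (mod 1739)
2^32 ≡ 1193^2 = 1423249 ≡ 747 (mod 1739)
2^64 ≡ 747^2 = 558009 ≡ 1529 (mod 1739)
2^128 ≡ 1529^2 = 2337841 ≡ 625 (mod 1739)
2^256 ≡ 625^2 = 390625 ≡ 1089 (mod 1739)
2^512 ≡ 1089^2 = 1185921 ≡ 1662 (mod 1739)
2^1024 ≡ 1662^2 = 2762244 ≡ 712 (mod 1739)
1738 = 1024 + 512 + 128 + 64 + 8 + 2 in binary powers of 2.
So 2^1738 ≡ 712 · 1662 · 625 · 1529 · 256 · 4 ≡ 1283 (mod 1739).
Since 1283 ≠ 1, base 2 is a Fermat witness: 1739 is composite.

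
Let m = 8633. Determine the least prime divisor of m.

8633 is odd.
Digit sum 20, not divisible by 3.
Ends in 3: not divisible by 5.
7: 8633 = 7·1233 + 2
11: 8633 = 11·784 + 9
13: 8633 = 13·664 + 1
17: 8633 = 17·507 + 14
19: 8633 = 19·454 + 7
23: 8633 = 23·375 + 8
29: 8633 = 29·297 + 20
31: 8633 = 31·278 + 15
37: 8633 = 37·233 + 12
41: 8633 = 41·210 + 23
43: 8633 = 43·200 + 33
47: 8633 = 47·183 + 32
53: 8633 = 53·162 + 47
59: 8633 = 59·146 + 19
61: 8633 = 61·141 + 32
67: 8633 = 67·128 + 57
71: 8633 = 71·121 + 42
73: 8633 = 73·118 + 19
79: 8633 = 79·109 + 22
83: 8633 = 83·104 + 1
89: 8633 = 89·97

89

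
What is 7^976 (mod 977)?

1

7^1 ≡ 7 (mod 977)
7^2 ≡ 7^2 = 49 ≡ 49 (mod 977)
7^4 ≡ 49^2 = 2401 ≡ 447 (mod 977)
7^8 ≡ 447^2 = 199809 ≡ 501 (mod 977)
7^16 ≡ 501^2 = 251001 ≡ 889 (mod 977)
7^32 ≡ 889^2 = 790321 ≡ 905 (mod 977)
7^64 ≡ 905^2 = 819025 ≡ 299 (mod 977)
7^128 ≡ 299^2 = 89401 ≡ 494 (mod 977)
7^256 ≡ 494^2 = 244036 ≡ 763 (mod 977)
7^512 ≡ 763^2 = 582169 ≡ 854 (mod 977)
976 = 512 + 256 + 128 + 64 + 16 in binary powers of 2.
So 7^976 ≡ 854 · 763 · 494 · 299 · 889 ≡ 1 (mod 977).
Since the result is 1, base 7 gives no evidence that 977 is composite.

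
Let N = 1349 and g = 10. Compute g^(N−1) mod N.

80

10^1 ≡ 10 (mod 1349)
10^2 ≡ 10^2 = 100 ≡ 100 (mod 1349)
10^4 ≡ 100^2 = 10000 ≡ 557 (mod 1349)
10^8 ≡ 557^2 = 310249 ≡ 1328 (mod 1349)
10^16 ≡ 1328^2 = 1763584 ≡ 441 (mod 1349)
10^32 ≡ 441^2 = 194481 ≡ 225 (mod 1349)
10^64 ≡ 225^2 = 50625 ≡ 712 (mod 1349)
10^128 ≡ 712^2 = 506944 ≡ 1069 (mod 1349)
10^256 ≡ 1069^2 = 1142761 ≡ 158 (mod 1349)
10^512 ≡ 158^2 = 24964 ≡ 682 (mod 1349)
10^1024 ≡ 682^2 = 465124 ≡ 1068 (mod 1349)
1348 = 1024 + 256 + 64 + 4 in binary powers of 2.
So 10^1348 ≡ 1068 · 158 · 712 · 557 ≡ 80 (mod 1349).
Since 80 ≠ 1, base 10 is a Fermat witness: 1349 is composite.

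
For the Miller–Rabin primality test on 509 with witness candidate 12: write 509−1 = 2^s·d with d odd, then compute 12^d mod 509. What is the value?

509 − 1 = 508 = 2^2 · 127, so d = 127.
12^1 ≡ 12 (mod 509)
12^2 ≡ 12^2 = 144 ≡ 144 (mod 509)
12^4 ≡ 144^2 = 20736 ≡ 376 (mod 509)
12^8 ≡ 376^2 = 141376 ≡ 383 (mod 509)
12^16 ≡ 383^2 = 146689 ≡ 97 (mod 509)
12^32 ≡ 97^2 = 9409 ≡ 247 (mod 509)
12^64 ≡ 247^2 = 61009 ≡ 438 (mod 509)
127 = 64 + 32 + 16 + 8 + 4 + 2 + 1 in binary powers of 2.
So 12^127 ≡ 438 · 247 · 97 · 383 · 376 · 144 · 12 ≡ 208 (mod 509).
Squaring chain: 208 → 508; reaches −1, so base 12 does not prove 509 composite.

208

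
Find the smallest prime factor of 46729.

83

46729 is odd.
Digit sum 28, not divisible by 3.
Ends in 9: not divisible by 5.
7: 46729 = 7·6675 + 4
11: 46729 = 11·4248 + 1
13: 46729 = 13·3594 + 7
17: 46729 = 17·2748 + 13
19: 46729 = 19·2459 + 8
23: 46729 = 23·2031 + 16
29: 46729 = 29·1611 + 10
31: 46729 = 31·1507 + 12
37: 46729 = 37·1262 + 35
41: 46729 = 41·1139 + 30
43: 46729 = 43·1086 + 31
47: 46729 = 47·994 + 11
53: 46729 = 53·881 + 36
59: 46729 = 59·792 + 1
61: 46729 = 61·766 + 3
67: 46729 = 67·697 + 30
71: 46729 = 71·658 + 11
73: 46729 = 73·640 + 9
79: 46729 = 79·591 + 40
83: 46729 = 83·563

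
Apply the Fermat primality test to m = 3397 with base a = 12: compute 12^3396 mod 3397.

1116

12^1 ≡ 12 (mod 3397)
12^2 ≡ 12^2 = 144 ≡ 144 (mod 3397)
12^4 ≡ 144^2 = 20736 ≡ 354 (mod 3397)
12^8 ≡ 354^2 = 125316 ≡ 3024 (mod 3397)
12^16 ≡ 3024^2 = 9144576 ≡ 3249 (mod 3397)
12^32 ≡ 3249^2 = 10556001 ≡ 1522 (mod 3397)
12^64 ≡ 1522^2 = 2316484 ≡ 3127 (mod 3397)
12^128 ≡ 3127^2 = 9778129 ≡ 1563 (mod 3397)
12^256 ≡ 1563^2 = 2442969 ≡ 526 (mod 3397)
12^512 ≡ 526^2 = 276676 ≡ 1519 (mod 3397)
12^1024 ≡ 1519^2 = 2307361 ≡ 798 (mod 3397)
12^2048 ≡ 798^2 = 636804 ≡ 1565 (mod 3397)
3396 = 2048 + 1024 + 256 + 64 + 4 in binary powers of 2.
So 12^3396 ≡ 1565 · 798 · 526 · 3127 · 354 ≡ 1116 (mod 3397).
Since 1116 ≠ 1, base 12 is a Fermat witness: 3397 is composite.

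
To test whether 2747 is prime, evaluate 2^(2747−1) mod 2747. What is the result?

2^1 ≡ 2 (mod 2747)
2^2 ≡ 2^2 = 4 ≡ 4 (mod 2747)
2^4 ≡ 4^2 = 16 ≡ 16 (mod 2747)
2^8 ≡ 16^2 = 256 ≡ 256 (mod 2747)
2^16 ≡ 256^2 = 65536 ≡ 2355 (mod 2747)
2^32 ≡ 2355^2 = 5546025 ≡ 2579 (mod 2747)
2^64 ≡ 2579^2 = 6651241 ≡ 754 (mod 2747)
2^128 ≡ 754^2 = 568516 ≡ 2634 (mod 2747)
2^256 ≡ 2634^2 = 6937956 ≡ 1781 (mod 2747)
2^512 ≡ 1781^2 = 3171961 ≡ 1923 (mod 2747)
2^1024 ≡ 1923^2 = 3697929 ≡ 467 (mod 2747)
2^2048 ≡ 467^2 = 218089 ≡ 1076 (mod 2747)
2746 = 2048 + 512 + 128 + 32 + 16 + 8 + 2 in binary powers of 2.
So 2^2746 ≡ 1076 · 1923 · 2634 · 2579 · 2355 · 256 · 4 ≡ 1212 (mod 2747).
Since 1212 ≠ 1, base 2 is a Fermat witness: 2747 is composite.

1212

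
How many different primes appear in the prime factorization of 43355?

43355 = 5 · 8671
8671 = 13 · 667
667 = 23 · 29
43355 = 5 · 13 · 23 · 29, which has 4 distinct prime factors.

4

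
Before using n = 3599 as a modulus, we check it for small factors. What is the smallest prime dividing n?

59

3599 is odd.
Digit sum 26, not divisible by 3.
Ends in 9: not divisible by 5.
7: 3599 = 7·514 + 1
11: 3599 = 11·327 + 2
13: 3599 = 13·276 + 11
17: 3599 = 17·211 + 12
19: 3599 = 19·189 + 8
23: 3599 = 23·156 + 11
29: 3599 = 29·124 + 3
31: 3599 = 31·116 + 3
37: 3599 = 37·97 + 10
41: 3599 = 41·87 + 32
43: 3599 = 43·83 + 30
47: 3599 = 47·76 + 27
53: 3599 = 53·67 + 48
59: 3599 = 59·61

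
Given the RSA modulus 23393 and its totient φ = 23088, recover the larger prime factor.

φ(n) = (p−1)(q−1) = n − (p+q) + 1, so p + q = 23393 − 23088 + 1 = 306.
p and q are the roots of t² − 306t + 23393 = 0.
Discriminant: 306² − 4·23393 = 93636 − 93572 = 64; √64 = 8.
q = (306 − 8)/2 = 149, p = (306 + 8)/2 = 157.
Check: 149 · 157 = 23393.

157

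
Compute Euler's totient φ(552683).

532224

Factor: 552683 = 67 · 73 · 113.
φ(552683) = (67−1) · (73−1) · (113−1) = 66 · 72 · 112 = 532224.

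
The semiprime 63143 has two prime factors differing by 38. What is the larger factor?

Since p = q + 38, we have 63143 = q(q + 38), so q² + 38q − 63143 = 0.
Discriminant: 38² + 4·63143 = 1444 + 252572 = 254016; √254016 = 504.
q = (−38 + 504)/2 = 233, and p = q + 38 = 271.
Check: 233 · 271 = 63143.

271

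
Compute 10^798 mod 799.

10^1 ≡ 10 (mod 799)
10^2 ≡ 10^2 = 100 ≡ 100 (mod 799)
10^4 ≡ 100^2 = 10000 ≡ 412 (mod 799)
10^8 ≡ 412^2 = 169744 ≡ 356 (mod 799)
10^16 ≡ 356^2 = 126736 ≡ 494 (mod 799)
10^32 ≡ 494^2 = 244036 ≡ 341 (mod 799)
10^64 ≡ 341^2 = 116281 ≡ 426 (mod 799)
10^128 ≡ 426^2 = 181476 ≡ 103 (mod 799)
10^256 ≡ 103^2 = 10609 ≡ 222 (mod 799)
10^512 ≡ 222^2 = 49284 ≡ 545 (mod 799)
798 = 512 + 256 + 16 + 8 + 4 + 2 in binary powers of 2.
So 10^798 ≡ 545 · 222 · 494 · 356 · 412 · 100 ≡ 212 (mod 799).
Since 212 ≠ 1, base 10 is a Fermat witness: 799 is composite.

212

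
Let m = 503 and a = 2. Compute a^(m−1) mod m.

1

2^1 ≡ 2 (mod 503)
2^2 ≡ 2^2 = 4 ≡ 4 (mod 503)
2^4 ≡ 4^2 = 16 ≡ 16 (mod 503)
2^8 ≡ 16^2 = 256 ≡ 256 (mod 503)
2^16 ≡ 256^2 = 65536 ≡ 146 (mod 503)
2^32 ≡ 146^2 = 21316 ≡ 190 (mod 503)
2^64 ≡ 190^2 = 36100 ≡ 387 (mod 503)
2^128 ≡ 387^2 = 149769 ≡ 378 (mod 503)
2^256 ≡ 378^2 = 142884 ≡ 32 (mod 503)
502 = 256 + 128 + 64 + 32 + 16 + 4 + 2 in binary powers of 2.
So 2^502 ≡ 32 · 378 · 387 · 190 · 146 · 16 · 4 ≡ 1 (mod 503).
Since the result is 1, base 2 gives no evidence that 503 is composite.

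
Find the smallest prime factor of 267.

3

267 is odd.
Digit sum 15, divisible by 3.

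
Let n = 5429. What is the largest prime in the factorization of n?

5429 = 61 · 89
89 is prime.
So 5429 = 61 · 89; the largest prime factor is 89.

89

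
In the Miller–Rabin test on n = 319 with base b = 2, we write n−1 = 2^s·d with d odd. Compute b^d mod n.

319 − 1 = 318 = 2^1 · 159, so d = 159.
2^1 ≡ 2 (mod 319)
2^2 ≡ 2^2 = 4 ≡ 4 (mod 319)
2^4 ≡ 4^2 = 16 ≡ 16 (mod 319)
2^8 ≡ 16^2 = 256 ≡ 256 (mod 319)
2^16 ≡ 256^2 = 65536 ≡ 141 (mod 319)
2^32 ≡ 141^2 = 19881 ≡ 103 (mod 319)
2^64 ≡ 103^2 = 10609 ≡ 82 (mod 319)
2^128 ≡ 82^2 = 6724 ≡ 25 (mod 319)
159 = 128 + 16 + 8 + 4 + 2 + 1 in binary powers of 2.
So 2^159 ≡ 25 · 141 · 256 · 16 · 4 · 2 ≡ 171 (mod 319).
Squaring chain: 171; never reaches −1, so base 2 is a Miller–Rabin witness that 319 is composite.

171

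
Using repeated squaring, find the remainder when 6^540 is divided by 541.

6^1 ≡ 6 (mod 541)
6^2 ≡ 6^2 = 36 ≡ 36 (mod 541)
6^4 ≡ 36^2 = 1296 ≡ 214 (mod 541)
6^8 ≡ 214^2 = 45796 ≡ 352 (mod 541)
6^16 ≡ 352^2 = 123904 ≡ 15 (mod 541)
6^32 ≡ 15^2 = 225 ≡ 225 (mod 541)
6^64 ≡ 225^2 = 50625 ≡ 312 (mod 541)
6^128 ≡ 312^2 = 97344 ≡ 505 (mod 541)
6^256 ≡ 505^2 = 255025 ≡ 214 (mod 541)
6^512 ≡ 214^2 = 45796 ≡ 352 (mod 541)
540 = 512 + 16 + 8 + 4 in binary powers of 2.
So 6^540 ≡ 352 · 15 · 352 · 214 ≡ 1 (mod 541).
Since the result is 1, base 6 gives no evidence that 541 is composite.

1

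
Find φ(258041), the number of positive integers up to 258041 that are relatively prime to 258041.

218880

Factor: 258041 = 7 · 191 · 193.
φ(258041) = (7−1) · (191−1) · (193−1) = 6 · 190 · 192 = 218880.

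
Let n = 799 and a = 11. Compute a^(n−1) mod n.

332

11^1 ≡ 11 (mod 799)
11^2 ≡ 11^2 = 121 ≡ 121 (mod 799)
11^4 ≡ 121^2 = 14641 ≡ 259 (mod 799)
11^8 ≡ 259^2 = 67081 ≡ 764 (mod 799)
11^16 ≡ 764^2 = 583696 ≡ 426 (mod 799)
11^32 ≡ 426^2 = 181476 ≡ 103 (mod 799)
11^64 ≡ 103^2 = 10609 ≡ 222 (mod 799)
11^128 ≡ 222^2 = 49284 ≡ 545 (mod 799)
11^256 ≡ 545^2 = 297025 ≡ 596 (mod 799)
11^512 ≡ 596^2 = 355216 ≡ 460 (mod 799)
798 = 512 + 256 + 16 + 8 + 4 + 2 in binary powers of 2.
So 11^798 ≡ 460 · 596 · 426 · 764 · 259 · 121 ≡ 332 (mod 799).
Since 332 ≠ 1, base 11 is a Fermat witness: 799 is composite.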